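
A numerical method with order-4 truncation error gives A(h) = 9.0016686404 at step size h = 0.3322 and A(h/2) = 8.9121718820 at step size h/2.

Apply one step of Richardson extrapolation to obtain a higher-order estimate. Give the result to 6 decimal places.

8.906205

r = 4, so 2^r = 16.
2^4×A(h/2) = 142.5947501120; minus A(h) gives 133.5930814716.
Divide by 2^4 − 1 = 15.
133.5930814716 ÷ 15 = 8.9062054314
Correction |R − A(h/2)| = 5.966e-03; gap |A(h/2) − A(h)| = 8.950e-02.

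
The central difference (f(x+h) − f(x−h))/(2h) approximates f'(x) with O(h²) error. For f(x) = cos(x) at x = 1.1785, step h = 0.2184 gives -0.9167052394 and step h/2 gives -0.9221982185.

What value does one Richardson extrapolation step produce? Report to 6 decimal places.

-0.924029

r = 2, so 2^r = 4.
2^2·A(h/2) = -3.6887928740; minus A(h) gives -2.7720876346.
Divide by 2^2 − 1 = 3.
R = (-2.7720876346)/3 = -0.9240292115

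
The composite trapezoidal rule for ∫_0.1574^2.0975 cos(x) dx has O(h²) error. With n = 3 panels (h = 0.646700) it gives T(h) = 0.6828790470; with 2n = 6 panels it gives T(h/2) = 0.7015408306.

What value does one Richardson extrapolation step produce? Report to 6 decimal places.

0.707761

The method has order 2: 2^2 = 4.
4·0.7015408306 − 0.6828790470 = 2.1232842754
R = 2.1232842754/3 = 0.7077614251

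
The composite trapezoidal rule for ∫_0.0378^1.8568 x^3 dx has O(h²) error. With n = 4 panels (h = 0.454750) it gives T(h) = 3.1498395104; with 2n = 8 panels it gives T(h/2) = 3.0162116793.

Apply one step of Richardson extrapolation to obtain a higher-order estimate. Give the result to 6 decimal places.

Leading term ∝ h^2; use weight 4 = 2^2.
4*3.0162116793 − 3.1498395104 = 8.9150072068
8.9150072068 ÷ 3 = 2.9716690689

2.971669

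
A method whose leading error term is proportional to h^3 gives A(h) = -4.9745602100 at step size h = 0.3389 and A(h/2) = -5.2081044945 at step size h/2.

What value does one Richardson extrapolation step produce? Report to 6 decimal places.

-5.241468

r = 3, so 2^r = 8.
8 × (-5.2081044945) = -41.6648359560; subtract (-4.9745602100) → -36.6902757460
Divide by 2^3 − 1 = 7.
Extrapolated: (-36.6902757460) / 7 = -5.2414679637
Shift from A(h/2): −0.0333634692.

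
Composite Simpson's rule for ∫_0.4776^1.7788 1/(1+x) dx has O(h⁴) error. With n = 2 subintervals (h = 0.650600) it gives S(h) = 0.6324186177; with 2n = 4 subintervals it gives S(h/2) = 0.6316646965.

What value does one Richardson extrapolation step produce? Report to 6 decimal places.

0.631614

Order 4 gives 2^r = 16 and 2^r − 1 = 15.
Difference of the inputs: 0.6316646965 − 0.6324186177 = -0.0007539212
Divide by 2^4 − 1 = 15: (-0.0007539212)/15 = -0.0000502614
R = A(h/2) + (A(h/2) − A(h))/15 = 0.6316646965 − 0.0000502614 = 0.6316144351
Gap between inputs: 7.539e-04; correction applied: −0.0000502614.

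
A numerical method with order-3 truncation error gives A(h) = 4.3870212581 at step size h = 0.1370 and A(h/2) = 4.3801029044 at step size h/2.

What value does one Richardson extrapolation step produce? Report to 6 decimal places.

4.379115

The method has order 3: 2^3 = 8.
8 × 4.3801029044 = 35.0408232352; 35.0408232352 − 4.3870212581 = 30.6538019771
Divide by 2^3 − 1 = 7.
R = 30.6538019771/7 = 4.3791145682
Correction |R − A(h/2)| = 9.883e-04; gap |A(h/2) − A(h)| = 6.918e-03.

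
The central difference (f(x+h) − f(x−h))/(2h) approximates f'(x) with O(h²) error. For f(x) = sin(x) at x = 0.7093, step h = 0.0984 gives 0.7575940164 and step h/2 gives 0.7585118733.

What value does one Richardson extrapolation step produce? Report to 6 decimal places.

0.758818

The method has order 2: 2^2 = 4.
Numerator 4×A(h/2) − A(h) = 4×0.7585118733 − 0.7575940164 = 2.2764534768
Divide by 2^2 − 1 = 3.
So the Richardson estimate is 0.7588178256.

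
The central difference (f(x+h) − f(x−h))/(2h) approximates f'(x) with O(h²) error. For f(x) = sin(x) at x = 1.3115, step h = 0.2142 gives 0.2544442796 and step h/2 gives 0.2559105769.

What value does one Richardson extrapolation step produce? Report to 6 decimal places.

r = 2: numerator weight 4, denominator 3.
Numerator 4 × A(h/2) − A(h) = 4 × 0.2559105769 − 0.2544442796 = 0.7691980280
Denominator 4 − 1 = 3.
Result: 0.2563993427
Shift from A(h/2): +0.0004887658.

0.256399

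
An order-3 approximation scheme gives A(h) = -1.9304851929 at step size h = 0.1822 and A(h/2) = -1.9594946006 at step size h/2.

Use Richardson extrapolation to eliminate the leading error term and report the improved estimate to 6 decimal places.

-1.963639

Method order is 3; weight 2^3 = 8.
2^3*A(h/2) = -15.6759568048; minus A(h) gives -13.7454716119.
Denominator 8 − 1 = 7.
(-13.7454716119) ÷ 7 = -1.9636388017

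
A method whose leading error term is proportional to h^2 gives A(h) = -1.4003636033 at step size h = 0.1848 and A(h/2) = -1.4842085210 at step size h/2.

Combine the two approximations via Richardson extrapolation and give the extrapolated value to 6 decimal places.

The method has order 2: 2^2 = 4.
Difference of the inputs: -1.4842085210 − (-1.4003636033) = -0.0838449177
Divide by 2^2 − 1 = 3: (-0.0838449177)/3 = -0.0279483059
R = -1.4842085210 − 0.0279483059 = -1.5121568269
Correction |R − A(h/2)| = 2.795e-02; gap |A(h/2) − A(h)| = 8.384e-02.

-1.512157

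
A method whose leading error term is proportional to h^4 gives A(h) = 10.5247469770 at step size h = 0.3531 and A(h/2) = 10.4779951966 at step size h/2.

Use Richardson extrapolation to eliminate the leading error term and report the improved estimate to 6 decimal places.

10.474878

The method has order 4: 2^4 = 16.
16*10.4779951966 − 10.5247469770 = 157.1231761686
R = 157.1231761686/15 = 10.4748784112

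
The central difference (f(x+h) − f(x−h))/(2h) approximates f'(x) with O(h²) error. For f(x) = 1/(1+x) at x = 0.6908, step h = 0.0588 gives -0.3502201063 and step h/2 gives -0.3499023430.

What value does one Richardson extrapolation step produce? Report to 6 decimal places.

-0.349796

r = 2, so 2^r = 4.
Top: 4(-0.3499023430) − (-0.3502201063) = -1.0493892657
(4 × (-0.3499023430) − (-0.3502201063))/(4 − 1) = -0.3497964219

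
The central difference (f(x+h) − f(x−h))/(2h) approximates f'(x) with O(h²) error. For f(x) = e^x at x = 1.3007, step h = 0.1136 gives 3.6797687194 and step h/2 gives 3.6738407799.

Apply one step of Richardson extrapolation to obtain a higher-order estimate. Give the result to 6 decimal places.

3.671865

Error is O(h^2); halving h shrinks it by 2^2 = 4.
Numerator 4 × A(h/2) − A(h) = 4 × 3.6738407799 − 3.6797687194 = 11.0155944002
Denominator 4 − 1 = 3.
Result: 3.6718648001
Shift from A(h/2): −0.0019759798.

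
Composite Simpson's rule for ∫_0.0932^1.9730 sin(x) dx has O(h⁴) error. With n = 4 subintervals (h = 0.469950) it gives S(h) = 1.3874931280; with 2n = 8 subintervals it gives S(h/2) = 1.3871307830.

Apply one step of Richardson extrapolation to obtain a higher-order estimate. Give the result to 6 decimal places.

Order 4 gives 2^r = 16 and 2^r − 1 = 15.
Weighted: 22.1940925280 − 1.3874931280 = 20.8065994000
Divide by 2^4 − 1 = 15.
Result: 1.3871066267
Correction |R − A(h/2)| = 2.416e-05; gap |A(h/2) − A(h)| = 3.623e-04.

1.387107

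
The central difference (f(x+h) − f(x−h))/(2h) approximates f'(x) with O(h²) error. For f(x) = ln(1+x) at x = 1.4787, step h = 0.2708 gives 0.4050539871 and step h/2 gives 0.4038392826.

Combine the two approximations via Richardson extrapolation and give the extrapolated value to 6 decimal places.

r = 2: numerator weight 4, denominator 3.
A(h/2) − A(h) = 0.4038392826 − 0.4050539871 = -0.0012147045
Correction (A(h/2) − A(h))/(4 − 1) = (-0.0012147045)/3 = -0.0004049015
R = A(h/2) + (A(h/2) − A(h))/3 = 0.4038392826 − 0.0004049015 = 0.4034343811

0.403434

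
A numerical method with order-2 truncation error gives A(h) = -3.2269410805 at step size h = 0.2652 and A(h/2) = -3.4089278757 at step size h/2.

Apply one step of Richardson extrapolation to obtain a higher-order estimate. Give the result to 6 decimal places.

-3.469590

Leading term ∝ h^2; use weight 4 = 2^2.
2^2 × A(h/2) = -13.6357115028; minus A(h) gives -10.4087704223.
(-10.4087704223) ÷ 3 = -3.4695901408
Shift from A(h/2): −0.0606622651.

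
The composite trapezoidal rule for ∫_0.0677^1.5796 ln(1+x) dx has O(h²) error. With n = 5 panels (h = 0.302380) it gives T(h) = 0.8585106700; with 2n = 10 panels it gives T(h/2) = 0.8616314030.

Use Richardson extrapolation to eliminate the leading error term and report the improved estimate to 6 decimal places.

0.862672

Order 2 gives 2^r = 4 and 2^r − 1 = 3.
A(h/2) − A(h) = 0.8616314030 − 0.8585106700 = 0.0031207330
Divide by 2^2 − 1 = 3: 0.0031207330/3 = 0.0010402443
R = A(h/2) + (A(h/2) − A(h))/3 = 0.8616314030 + 0.0010402443 = 0.8626716473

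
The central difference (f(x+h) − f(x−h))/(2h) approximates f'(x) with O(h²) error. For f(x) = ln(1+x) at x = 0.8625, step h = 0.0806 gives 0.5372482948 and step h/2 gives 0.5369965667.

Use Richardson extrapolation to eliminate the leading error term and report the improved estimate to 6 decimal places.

0.536913

Leading term ∝ h^2; use weight 4 = 2^2.
Top: 4(0.5369965667) − (0.5372482948) = 1.6107379720
(4 × 0.5369965667 − 0.5372482948)/(4 − 1) = 0.5369126573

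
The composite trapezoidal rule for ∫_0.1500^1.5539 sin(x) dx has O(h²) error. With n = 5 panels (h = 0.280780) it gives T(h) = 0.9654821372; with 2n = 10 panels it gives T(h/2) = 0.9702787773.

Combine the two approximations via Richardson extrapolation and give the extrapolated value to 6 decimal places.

0.971878

With r = 2 the leading error scales as h^2, so the weight is 2^2 = 4.
4*0.9702787773 = 3.8811151092; 3.8811151092 − 0.9654821372 = 2.9156329720
Denominator 4 − 1 = 3.
2.9156329720 ÷ 3 = 0.9718776573
Shift from A(h/2): +0.0015988800.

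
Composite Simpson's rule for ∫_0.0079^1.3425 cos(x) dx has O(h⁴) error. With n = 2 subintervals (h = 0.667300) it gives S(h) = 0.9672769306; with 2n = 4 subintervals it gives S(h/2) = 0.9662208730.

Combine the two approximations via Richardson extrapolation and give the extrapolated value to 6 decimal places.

Leading term ∝ h^4; use weight 16 = 2^4.
Weighted: 15.4595339680 − 0.9672769306 = 14.4922570374
(16*0.9662208730 − 0.9672769306)/(16 − 1) = 0.9661504692
Shift from A(h/2): −0.0000704038.

0.966150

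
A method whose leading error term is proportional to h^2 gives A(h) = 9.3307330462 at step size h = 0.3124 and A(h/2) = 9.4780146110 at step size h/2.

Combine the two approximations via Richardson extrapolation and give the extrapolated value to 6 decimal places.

9.527108

Leading term ∝ h^2; use weight 4 = 2^2.
4×9.4780146110 − 9.3307330462 = 28.5813253978
Divide by 2^2 − 1 = 3.
Extrapolated: 28.5813253978 / 3 = 9.5271084659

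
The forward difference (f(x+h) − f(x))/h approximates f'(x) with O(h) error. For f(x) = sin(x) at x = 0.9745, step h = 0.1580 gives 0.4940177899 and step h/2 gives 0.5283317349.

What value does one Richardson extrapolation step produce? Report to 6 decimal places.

0.562646

r = 1: numerator weight 2, denominator 1.
2×0.5283317349 = 1.0566634698; 1.0566634698 − 0.4940177899 = 0.5626456799
Denominator 2 − 1 = 1.
Extrapolated: 0.5626456799 / 1 = 0.5626456799
Shift from A(h/2): +0.0343139450.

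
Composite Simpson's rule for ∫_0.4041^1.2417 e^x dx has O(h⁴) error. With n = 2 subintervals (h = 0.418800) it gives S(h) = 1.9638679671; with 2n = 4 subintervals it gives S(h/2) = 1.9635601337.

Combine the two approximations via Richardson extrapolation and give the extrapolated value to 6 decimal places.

1.963540

r = 4: numerator weight 16, denominator 15.
16·1.9635601337 = 31.4169621392; subtract 1.9638679671 → 29.4530941721
Divide by 2^4 − 1 = 15.
So the Richardson estimate is 1.9635396115.
Gap between inputs: 3.078e-04; correction applied: −0.0000205222.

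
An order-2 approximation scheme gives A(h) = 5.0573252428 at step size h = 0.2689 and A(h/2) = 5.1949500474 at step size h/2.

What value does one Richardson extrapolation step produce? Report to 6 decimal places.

5.240825

With r = 2 the leading error scales as h^2, so the weight is 2^2 = 4.
Difference of the inputs: 5.1949500474 − 5.0573252428 = 0.1376248046
Correction (A(h/2) − A(h))/(4 − 1) = 0.1376248046/3 = 0.0458749349
R = A(h/2) + (A(h/2) − A(h))/3 = 5.1949500474 + 0.0458749349 = 5.2408249823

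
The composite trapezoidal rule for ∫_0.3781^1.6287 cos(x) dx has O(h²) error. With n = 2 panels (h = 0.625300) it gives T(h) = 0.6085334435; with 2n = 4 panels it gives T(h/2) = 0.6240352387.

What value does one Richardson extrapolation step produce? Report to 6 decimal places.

Method order is 2; weight 2^2 = 4.
2^2·A(h/2) = 2.4961409548; minus A(h) gives 1.8876075113.
R = 1.8876075113/3 = 0.6292025038

0.629203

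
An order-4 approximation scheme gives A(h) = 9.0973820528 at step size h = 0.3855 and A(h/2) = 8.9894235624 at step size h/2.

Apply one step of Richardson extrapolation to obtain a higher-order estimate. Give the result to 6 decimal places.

Order 4 gives 2^r = 16 and 2^r − 1 = 15.
Numerator 16*A(h/2) − A(h) = 16*8.9894235624 − 9.0973820528 = 134.7333949456
R = 134.7333949456/15 = 8.9822263297
Correction |R − A(h/2)| = 7.197e-03; gap |A(h/2) − A(h)| = 1.080e-01.

8.982226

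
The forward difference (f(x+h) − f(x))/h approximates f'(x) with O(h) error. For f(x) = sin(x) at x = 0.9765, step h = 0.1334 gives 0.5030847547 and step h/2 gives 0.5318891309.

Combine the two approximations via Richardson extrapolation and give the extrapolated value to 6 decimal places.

Leading term ∝ h^1; use weight 2 = 2^1.
Numerator 2×A(h/2) − A(h) = 2×0.5318891309 − 0.5030847547 = 0.5606935071
Denominator 2 − 1 = 1.
Extrapolated: 0.5606935071 / 1 = 0.5606935071
Shift from A(h/2): +0.0288043762.

0.560694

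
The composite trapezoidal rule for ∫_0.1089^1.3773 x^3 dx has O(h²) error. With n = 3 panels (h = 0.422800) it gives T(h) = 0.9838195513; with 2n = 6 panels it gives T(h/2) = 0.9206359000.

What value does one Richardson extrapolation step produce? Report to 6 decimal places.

0.899575

Method order is 2; weight 2^2 = 4.
4 × 0.9206359000 = 3.6825436000; 3.6825436000 − 0.9838195513 = 2.6987240487
Divide by 2^2 − 1 = 3.
(4 × 0.9206359000 − 0.9838195513)/(4 − 1) = 0.8995746829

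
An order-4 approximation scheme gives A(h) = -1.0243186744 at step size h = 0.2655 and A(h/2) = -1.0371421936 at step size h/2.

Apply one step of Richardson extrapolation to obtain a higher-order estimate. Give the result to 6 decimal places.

The method has order 4: 2^4 = 16.
Weighted: (-16.5942750976) − (-1.0243186744) = -15.5699564232
Divide by 2^4 − 1 = 15.
R = (-15.5699564232)/15 = -1.0379970949
Shift from A(h/2): −0.0008549013.

-1.037997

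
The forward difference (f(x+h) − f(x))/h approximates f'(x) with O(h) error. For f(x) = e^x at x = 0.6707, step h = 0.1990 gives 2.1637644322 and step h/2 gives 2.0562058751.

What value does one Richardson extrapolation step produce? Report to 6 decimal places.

1.948647

Order 1 gives 2^r = 2 and 2^r − 1 = 1.
2 × 2.0562058751 = 4.1124117502; 4.1124117502 − 2.1637644322 = 1.9486473180
Denominator 2 − 1 = 1.
Result: 1.9486473180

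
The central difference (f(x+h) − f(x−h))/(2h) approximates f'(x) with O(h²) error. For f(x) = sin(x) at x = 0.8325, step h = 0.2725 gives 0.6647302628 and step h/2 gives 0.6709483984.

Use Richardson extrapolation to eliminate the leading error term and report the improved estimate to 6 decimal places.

0.673021

Error is O(h^2); halving h shrinks it by 2^2 = 4.
Top: 4(0.6709483984) − (0.6647302628) = 2.0190633308
Denominator 4 − 1 = 3.
(4×0.6709483984 − 0.6647302628)/(4 − 1) = 0.6730211103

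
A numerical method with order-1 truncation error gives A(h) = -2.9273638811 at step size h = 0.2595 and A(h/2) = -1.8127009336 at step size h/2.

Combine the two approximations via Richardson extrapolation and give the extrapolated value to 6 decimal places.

-0.698038

Order 1 gives 2^r = 2 and 2^r − 1 = 1.
2·(-1.8127009336) = -3.6254018672; subtract (-2.9273638811) → -0.6980379861
Extrapolated: (-0.6980379861) / 1 = -0.6980379861
Gap between inputs: 1.115e+00; correction applied: +1.1146629475.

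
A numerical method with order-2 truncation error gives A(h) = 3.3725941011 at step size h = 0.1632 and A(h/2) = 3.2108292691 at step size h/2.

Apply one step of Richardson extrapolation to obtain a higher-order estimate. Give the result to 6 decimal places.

3.156908

Error is O(h^2); halving h shrinks it by 2^2 = 4.
4×3.2108292691 − 3.3725941011 = 9.4707229753
Divide by 2^2 − 1 = 3.
R = 9.4707229753/3 = 3.1569076584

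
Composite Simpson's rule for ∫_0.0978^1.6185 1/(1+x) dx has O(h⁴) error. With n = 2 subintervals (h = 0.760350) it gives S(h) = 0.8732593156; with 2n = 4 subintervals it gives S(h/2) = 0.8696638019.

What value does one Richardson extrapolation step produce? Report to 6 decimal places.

0.869424

With r = 4 the leading error scales as h^4, so the weight is 2^4 = 16.
2^4×A(h/2) = 13.9146208304; minus A(h) gives 13.0413615148.
Extrapolated: 13.0413615148 / 15 = 0.8694241010
Gap between inputs: 3.596e-03; correction applied: −0.0002397009.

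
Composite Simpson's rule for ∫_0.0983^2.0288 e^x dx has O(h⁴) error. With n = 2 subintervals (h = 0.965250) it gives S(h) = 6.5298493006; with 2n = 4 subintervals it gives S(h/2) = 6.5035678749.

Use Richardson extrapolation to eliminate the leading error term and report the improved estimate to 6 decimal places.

6.501816

Error is O(h^4); halving h shrinks it by 2^4 = 16.
Weighted: 104.0570859984 − 6.5298493006 = 97.5272366978
Extrapolated: 97.5272366978 / 15 = 6.5018157799
Shift from A(h/2): −0.0017520950.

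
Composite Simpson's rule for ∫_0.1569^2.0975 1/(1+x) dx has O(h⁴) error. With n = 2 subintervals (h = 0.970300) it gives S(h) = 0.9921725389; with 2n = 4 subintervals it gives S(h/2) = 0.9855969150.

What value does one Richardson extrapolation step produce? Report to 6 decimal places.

0.985159

With r = 4 the leading error scales as h^4, so the weight is 2^4 = 16.
2^4·A(h/2) = 15.7695506400; minus A(h) gives 14.7773781011.
Divide by 2^4 − 1 = 15.
R = 14.7773781011/15 = 0.9851585401
Gap between inputs: 6.576e-03; correction applied: −0.0004383749.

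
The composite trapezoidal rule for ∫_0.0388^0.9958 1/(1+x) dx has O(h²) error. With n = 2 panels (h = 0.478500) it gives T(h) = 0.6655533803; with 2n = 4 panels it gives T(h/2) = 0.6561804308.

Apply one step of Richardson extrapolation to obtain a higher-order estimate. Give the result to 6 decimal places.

0.653056

r = 2: numerator weight 4, denominator 3.
4×0.6561804308 = 2.6247217232; subtract 0.6655533803 → 1.9591683429
Extrapolated: 1.9591683429 / 3 = 0.6530561143
Correction |R − A(h/2)| = 3.124e-03; gap |A(h/2) − A(h)| = 9.373e-03.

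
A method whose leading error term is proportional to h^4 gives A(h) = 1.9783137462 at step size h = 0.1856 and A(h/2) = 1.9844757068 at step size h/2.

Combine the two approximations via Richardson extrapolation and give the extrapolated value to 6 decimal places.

1.984887

Error is O(h^4); halving h shrinks it by 2^4 = 16.
16 × 1.9844757068 = 31.7516113088; subtract 1.9783137462 → 29.7732975626
Extrapolated: 29.7732975626 / 15 = 1.9848865042
Gap between inputs: 6.162e-03; correction applied: +0.0004107974.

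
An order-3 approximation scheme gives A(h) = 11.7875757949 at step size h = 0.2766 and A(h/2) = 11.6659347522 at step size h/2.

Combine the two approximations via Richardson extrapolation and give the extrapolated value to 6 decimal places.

11.648557

r = 3: numerator weight 8, denominator 7.
Numerator 8·A(h/2) − A(h) = 8·11.6659347522 − 11.7875757949 = 81.5399022227
Denominator 8 − 1 = 7.
R = 81.5399022227/7 = 11.6485574604
Gap between inputs: 1.216e-01; correction applied: −0.0173772918.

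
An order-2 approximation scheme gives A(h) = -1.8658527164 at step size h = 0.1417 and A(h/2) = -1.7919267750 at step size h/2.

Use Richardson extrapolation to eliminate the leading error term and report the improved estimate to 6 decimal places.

-1.767285

r = 2, so 2^r = 4.
Numerator 4*A(h/2) − A(h) = 4*(-1.7919267750) − (-1.8658527164) = -5.3018543836
Denominator 4 − 1 = 3.
Result: -1.7672847945
Gap between inputs: 7.393e-02; correction applied: +0.0246419805.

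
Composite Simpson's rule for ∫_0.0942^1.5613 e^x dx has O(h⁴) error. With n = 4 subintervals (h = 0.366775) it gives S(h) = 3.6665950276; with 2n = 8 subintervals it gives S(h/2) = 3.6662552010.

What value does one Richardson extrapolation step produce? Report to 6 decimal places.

3.666233

With r = 4 the leading error scales as h^4, so the weight is 2^4 = 16.
2^4×A(h/2) = 58.6600832160; minus A(h) gives 54.9934881884.
Extrapolated: 54.9934881884 / 15 = 3.6662325459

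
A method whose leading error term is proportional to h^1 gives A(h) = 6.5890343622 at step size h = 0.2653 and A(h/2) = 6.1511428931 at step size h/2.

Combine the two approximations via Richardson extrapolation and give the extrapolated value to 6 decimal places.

Order 1 gives 2^r = 2 and 2^r − 1 = 1.
A(h/2) − A(h) = 6.1511428931 − 6.5890343622 = -0.4378914691
Correction (A(h/2) − A(h))/(2 − 1) = (-0.4378914691)/1 = -0.4378914691
R = 6.1511428931 − 0.4378914691 = 5.7132514240

5.713251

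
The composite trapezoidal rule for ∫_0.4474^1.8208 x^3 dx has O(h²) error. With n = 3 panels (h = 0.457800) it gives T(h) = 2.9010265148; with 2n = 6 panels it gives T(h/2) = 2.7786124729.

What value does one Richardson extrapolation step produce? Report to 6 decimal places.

With r = 2 the leading error scales as h^2, so the weight is 2^2 = 4.
Weighted: 11.1144498916 − 2.9010265148 = 8.2134233768
R = 8.2134233768/3 = 2.7378077923

2.737808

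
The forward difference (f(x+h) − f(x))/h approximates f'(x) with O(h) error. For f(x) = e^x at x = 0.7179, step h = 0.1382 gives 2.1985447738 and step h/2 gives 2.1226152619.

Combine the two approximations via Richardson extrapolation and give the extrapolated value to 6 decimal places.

2.046686

The method has order 1: 2^1 = 2.
Weighted: 4.2452305238 − 2.1985447738 = 2.0466857500
2.0466857500 ÷ 1 = 2.0466857500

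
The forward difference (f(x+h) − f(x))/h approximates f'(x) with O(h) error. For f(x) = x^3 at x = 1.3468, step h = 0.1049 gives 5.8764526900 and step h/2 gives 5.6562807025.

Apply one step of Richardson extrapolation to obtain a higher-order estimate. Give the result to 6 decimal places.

Order 1 gives 2^r = 2 and 2^r − 1 = 1.
2^1*A(h/2) = 11.3125614050; minus A(h) gives 5.4361087150.
5.4361087150 ÷ 1 = 5.4361087150
Correction |R − A(h/2)| = 2.202e-01; gap |A(h/2) − A(h)| = 2.202e-01.

5.436109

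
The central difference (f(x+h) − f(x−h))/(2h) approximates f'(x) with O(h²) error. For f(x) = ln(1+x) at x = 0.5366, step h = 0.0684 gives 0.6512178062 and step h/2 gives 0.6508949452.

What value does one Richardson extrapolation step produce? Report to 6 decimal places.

0.650787

r = 2: numerator weight 4, denominator 3.
Top: 4(0.6508949452) − (0.6512178062) = 1.9523619746
Extrapolated: 1.9523619746 / 3 = 0.6507873249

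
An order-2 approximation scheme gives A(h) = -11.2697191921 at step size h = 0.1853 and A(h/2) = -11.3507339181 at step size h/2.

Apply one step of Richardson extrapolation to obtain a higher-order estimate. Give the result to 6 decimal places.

-11.377739

r = 2, so 2^r = 4.
Weighted: (-45.4029356724) − (-11.2697191921) = -34.1332164803
Denominator 4 − 1 = 3.
So the Richardson estimate is -11.3777388268.
Correction |R − A(h/2)| = 2.700e-02; gap |A(h/2) − A(h)| = 8.101e-02.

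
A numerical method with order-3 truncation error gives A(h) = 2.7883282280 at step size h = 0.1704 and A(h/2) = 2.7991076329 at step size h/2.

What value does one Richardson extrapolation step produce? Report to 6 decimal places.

r = 3, so 2^r = 8.
8 × 2.7991076329 = 22.3928610632; 22.3928610632 − 2.7883282280 = 19.6045328352
Divide by 2^3 − 1 = 7.
19.6045328352 ÷ 7 = 2.8006475479

2.800648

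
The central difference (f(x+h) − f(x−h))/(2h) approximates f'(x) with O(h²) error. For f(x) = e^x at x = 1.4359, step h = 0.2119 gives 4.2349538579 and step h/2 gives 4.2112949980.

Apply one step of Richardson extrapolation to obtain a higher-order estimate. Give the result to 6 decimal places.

The method has order 2: 2^2 = 4.
2^2 × A(h/2) = 16.8451799920; minus A(h) gives 12.6102261341.
Denominator 4 − 1 = 3.
R = 12.6102261341/3 = 4.2034087114
Correction |R − A(h/2)| = 7.886e-03; gap |A(h/2) − A(h)| = 2.366e-02.

4.203409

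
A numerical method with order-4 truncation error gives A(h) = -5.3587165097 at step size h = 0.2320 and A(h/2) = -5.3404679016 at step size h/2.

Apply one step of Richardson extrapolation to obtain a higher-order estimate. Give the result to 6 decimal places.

Method order is 4; weight 2^4 = 16.
16·(-5.3404679016) − (-5.3587165097) = -80.0887699159
Extrapolated: (-80.0887699159) / 15 = -5.3392513277
Gap between inputs: 1.825e-02; correction applied: +0.0012165739.

-5.339251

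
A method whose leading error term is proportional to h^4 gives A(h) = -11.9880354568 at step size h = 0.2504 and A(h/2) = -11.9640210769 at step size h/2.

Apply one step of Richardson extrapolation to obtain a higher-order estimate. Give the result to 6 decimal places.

-11.962420

r = 4, so 2^r = 16.
Numerator 16 × A(h/2) − A(h) = 16 × (-11.9640210769) − (-11.9880354568) = -179.4363017736
Denominator 16 − 1 = 15.
So the Richardson estimate is -11.9624201182.
Shift from A(h/2): +0.0016009587.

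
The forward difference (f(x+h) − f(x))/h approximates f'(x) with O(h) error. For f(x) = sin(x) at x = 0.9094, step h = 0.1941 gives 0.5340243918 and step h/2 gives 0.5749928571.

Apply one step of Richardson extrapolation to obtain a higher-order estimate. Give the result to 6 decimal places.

With r = 1 the leading error scales as h^1, so the weight is 2^1 = 2.
2*0.5749928571 − 0.5340243918 = 0.6159613224
Divide by 2^1 − 1 = 1.
So the Richardson estimate is 0.6159613224.
Gap between inputs: 4.097e-02; correction applied: +0.0409684653.

0.615961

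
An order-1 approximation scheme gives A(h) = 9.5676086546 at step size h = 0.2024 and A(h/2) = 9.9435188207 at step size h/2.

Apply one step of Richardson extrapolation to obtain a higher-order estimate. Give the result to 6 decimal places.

10.319429

r = 1: numerator weight 2, denominator 1.
A(h/2) − A(h) = 9.9435188207 − 9.5676086546 = 0.3759101661
Divide by 2^1 − 1 = 1: 0.3759101661/1 = 0.3759101661
R = A(h/2) + (A(h/2) − A(h))/1 = 9.9435188207 + 0.3759101661 = 10.3194289868
Shift from A(h/2): +0.3759101661.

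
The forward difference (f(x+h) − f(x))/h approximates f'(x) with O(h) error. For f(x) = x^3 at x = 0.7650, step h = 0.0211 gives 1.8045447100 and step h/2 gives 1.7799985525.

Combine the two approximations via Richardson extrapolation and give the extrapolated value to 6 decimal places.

1.755452

Method order is 1; weight 2^1 = 2.
Top: 2(1.7799985525) − (1.8045447100) = 1.7554523950
Denominator 2 − 1 = 1.
Extrapolated: 1.7554523950 / 1 = 1.7554523950
Shift from A(h/2): −0.0245461575.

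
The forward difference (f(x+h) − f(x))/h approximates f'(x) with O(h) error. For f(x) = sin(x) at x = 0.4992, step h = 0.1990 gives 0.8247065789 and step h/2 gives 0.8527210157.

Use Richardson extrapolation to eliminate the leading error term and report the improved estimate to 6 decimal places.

Leading term ∝ h^1; use weight 2 = 2^1.
Numerator 2·A(h/2) − A(h) = 2·0.8527210157 − 0.8247065789 = 0.8807354525
Extrapolated: 0.8807354525 / 1 = 0.8807354525

0.880735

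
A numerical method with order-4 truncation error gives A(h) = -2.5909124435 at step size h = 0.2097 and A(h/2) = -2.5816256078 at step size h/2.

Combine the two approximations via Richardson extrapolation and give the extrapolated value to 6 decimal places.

-2.581006

r = 4: numerator weight 16, denominator 15.
16·(-2.5816256078) = -41.3060097248; subtract (-2.5909124435) → -38.7150972813
R = (-38.7150972813)/15 = -2.5810064854
Correction |R − A(h/2)| = 6.191e-04; gap |A(h/2) − A(h)| = 9.287e-03.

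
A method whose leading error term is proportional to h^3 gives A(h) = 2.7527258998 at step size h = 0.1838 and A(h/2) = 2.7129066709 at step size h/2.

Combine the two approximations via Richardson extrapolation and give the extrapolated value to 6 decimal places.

Order 3 gives 2^r = 8 and 2^r − 1 = 7.
8*2.7129066709 = 21.7032533672; subtract 2.7527258998 → 18.9505274674
Extrapolated: 18.9505274674 / 7 = 2.7072182096
Shift from A(h/2): −0.0056884613.

2.707218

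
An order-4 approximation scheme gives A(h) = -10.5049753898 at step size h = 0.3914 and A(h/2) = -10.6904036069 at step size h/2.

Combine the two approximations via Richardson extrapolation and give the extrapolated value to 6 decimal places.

-10.702765

Error is O(h^4); halving h shrinks it by 2^4 = 16.
Weighted: (-171.0464577104) − (-10.5049753898) = -160.5414823206
Divide by 2^4 − 1 = 15.
(16×(-10.6904036069) − (-10.5049753898))/(16 − 1) = -10.7027654880
Shift from A(h/2): −0.0123618811.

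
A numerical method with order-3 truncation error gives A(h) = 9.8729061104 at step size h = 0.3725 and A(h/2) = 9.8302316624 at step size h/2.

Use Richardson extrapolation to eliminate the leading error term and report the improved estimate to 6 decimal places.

9.824135

r = 3: numerator weight 8, denominator 7.
8×9.8302316624 = 78.6418532992; 78.6418532992 − 9.8729061104 = 68.7689471888
Extrapolated: 68.7689471888 / 7 = 9.8241353127
Gap between inputs: 4.267e-02; correction applied: −0.0060963497.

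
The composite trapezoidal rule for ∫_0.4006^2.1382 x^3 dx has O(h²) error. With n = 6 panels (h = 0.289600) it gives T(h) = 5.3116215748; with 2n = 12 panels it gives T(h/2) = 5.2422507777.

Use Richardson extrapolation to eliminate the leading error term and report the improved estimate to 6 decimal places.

5.219127

Order 2 gives 2^r = 4 and 2^r − 1 = 3.
Top: 4(5.2422507777) − (5.3116215748) = 15.6573815360
Denominator 4 − 1 = 3.
15.6573815360 ÷ 3 = 5.2191271787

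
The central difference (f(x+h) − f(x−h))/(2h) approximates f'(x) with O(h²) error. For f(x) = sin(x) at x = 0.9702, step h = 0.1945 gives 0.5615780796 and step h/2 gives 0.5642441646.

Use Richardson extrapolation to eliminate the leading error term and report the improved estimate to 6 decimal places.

The method has order 2: 2^2 = 4.
Weighted: 2.2569766584 − 0.5615780796 = 1.6953985788
Denominator 4 − 1 = 3.
Result: 0.5651328596

0.565133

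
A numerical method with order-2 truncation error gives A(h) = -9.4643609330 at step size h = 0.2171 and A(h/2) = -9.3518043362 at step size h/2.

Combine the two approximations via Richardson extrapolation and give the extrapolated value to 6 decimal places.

The method has order 2: 2^2 = 4.
Weighted: (-37.4072173448) − (-9.4643609330) = -27.9428564118
Extrapolated: (-27.9428564118) / 3 = -9.3142854706

-9.314285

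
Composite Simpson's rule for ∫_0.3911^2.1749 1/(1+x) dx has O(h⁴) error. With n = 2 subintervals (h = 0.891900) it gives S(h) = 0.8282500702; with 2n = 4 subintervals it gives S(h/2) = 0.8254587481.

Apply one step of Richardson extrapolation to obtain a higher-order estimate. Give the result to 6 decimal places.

r = 4, so 2^r = 16.
16 × 0.8254587481 = 13.2073399696; subtract 0.8282500702 → 12.3790898994
Denominator 16 − 1 = 15.
R = 12.3790898994/15 = 0.8252726600

0.825273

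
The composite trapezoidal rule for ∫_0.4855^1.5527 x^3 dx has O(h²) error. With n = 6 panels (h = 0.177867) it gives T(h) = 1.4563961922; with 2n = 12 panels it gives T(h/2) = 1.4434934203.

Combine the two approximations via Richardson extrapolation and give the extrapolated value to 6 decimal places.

1.439192

Error is O(h^2); halving h shrinks it by 2^2 = 4.
A(h/2) − A(h) = 1.4434934203 − 1.4563961922 = -0.0129027719
Correction (A(h/2) − A(h))/(4 − 1) = (-0.0129027719)/3 = -0.0043009240
R = 1.4434934203 − 0.0043009240 = 1.4391924963
Gap between inputs: 1.290e-02; correction applied: −0.0043009240.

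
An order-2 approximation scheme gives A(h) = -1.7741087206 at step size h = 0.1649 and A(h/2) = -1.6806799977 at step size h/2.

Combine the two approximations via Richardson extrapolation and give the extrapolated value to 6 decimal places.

-1.649537

r = 2, so 2^r = 4.
Difference of the inputs: -1.6806799977 − (-1.7741087206) = 0.0934287229
Correction (A(h/2) − A(h))/(4 − 1) = 0.0934287229/3 = 0.0311429076
R = -1.6806799977 + 0.0311429076 = -1.6495370901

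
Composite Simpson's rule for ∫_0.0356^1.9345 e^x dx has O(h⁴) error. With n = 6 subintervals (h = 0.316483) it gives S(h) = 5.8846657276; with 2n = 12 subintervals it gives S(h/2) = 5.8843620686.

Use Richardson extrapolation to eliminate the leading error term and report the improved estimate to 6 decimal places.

Method order is 4; weight 2^4 = 16.
Top: 16(5.8843620686) − (5.8846657276) = 88.2651273700
Denominator 16 − 1 = 15.
R = 88.2651273700/15 = 5.8843418247

5.884342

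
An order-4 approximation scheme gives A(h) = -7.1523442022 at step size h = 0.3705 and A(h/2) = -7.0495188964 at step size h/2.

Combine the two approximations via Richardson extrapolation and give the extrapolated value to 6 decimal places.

-7.042664

With r = 4 the leading error scales as h^4, so the weight is 2^4 = 16.
16·(-7.0495188964) = -112.7923023424; (-112.7923023424) − (-7.1523442022) = -105.6399581402
R = (-105.6399581402)/15 = -7.0426638760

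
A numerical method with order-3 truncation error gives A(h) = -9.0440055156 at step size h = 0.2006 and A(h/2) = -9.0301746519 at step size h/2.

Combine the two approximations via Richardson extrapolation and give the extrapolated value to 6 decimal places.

-9.028199

The method has order 3: 2^3 = 8.
Numerator 8·A(h/2) − A(h) = 8·(-9.0301746519) − (-9.0440055156) = -63.1973916996
Denominator 8 − 1 = 7.
R = (-63.1973916996)/7 = -9.0281988142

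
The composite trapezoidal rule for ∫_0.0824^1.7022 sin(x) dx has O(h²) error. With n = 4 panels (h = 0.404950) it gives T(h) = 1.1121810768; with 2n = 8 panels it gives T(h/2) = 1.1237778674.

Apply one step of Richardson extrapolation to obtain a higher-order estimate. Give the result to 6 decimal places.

1.127643

Error is O(h^2); halving h shrinks it by 2^2 = 4.
4·1.1237778674 − 1.1121810768 = 3.3829303928
R = 3.3829303928/3 = 1.1276434643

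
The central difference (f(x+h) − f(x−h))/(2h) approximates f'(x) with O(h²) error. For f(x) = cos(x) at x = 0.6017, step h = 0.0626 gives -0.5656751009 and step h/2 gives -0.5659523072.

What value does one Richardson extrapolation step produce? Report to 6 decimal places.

-0.566045

Leading term ∝ h^2; use weight 4 = 2^2.
Difference of the inputs: -0.5659523072 − (-0.5656751009) = -0.0002772063
Divide by 2^2 − 1 = 3: (-0.0002772063)/3 = -0.0000924021
R = -0.5659523072 − 0.0000924021 = -0.5660447093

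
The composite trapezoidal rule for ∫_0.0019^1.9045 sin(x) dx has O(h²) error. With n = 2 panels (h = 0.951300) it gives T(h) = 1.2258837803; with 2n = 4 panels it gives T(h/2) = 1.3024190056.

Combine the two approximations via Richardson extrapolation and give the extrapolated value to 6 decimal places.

1.327931

r = 2: numerator weight 4, denominator 3.
4×1.3024190056 − 1.2258837803 = 3.9837922421
Denominator 4 − 1 = 3.
(4×1.3024190056 − 1.2258837803)/(4 − 1) = 1.3279307474
Gap between inputs: 7.654e-02; correction applied: +0.0255117418.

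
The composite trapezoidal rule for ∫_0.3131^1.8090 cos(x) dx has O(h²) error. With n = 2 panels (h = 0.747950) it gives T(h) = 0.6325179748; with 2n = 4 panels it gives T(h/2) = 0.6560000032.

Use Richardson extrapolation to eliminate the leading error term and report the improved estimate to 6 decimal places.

With r = 2 the leading error scales as h^2, so the weight is 2^2 = 4.
Numerator 4*A(h/2) − A(h) = 4*0.6560000032 − 0.6325179748 = 1.9914820380
Denominator 4 − 1 = 3.
(4*0.6560000032 − 0.6325179748)/(4 − 1) = 0.6638273460

0.663827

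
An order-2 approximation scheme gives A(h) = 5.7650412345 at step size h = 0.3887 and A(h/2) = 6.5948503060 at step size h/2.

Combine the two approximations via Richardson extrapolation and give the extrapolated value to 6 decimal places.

6.871453

With r = 2 the leading error scales as h^2, so the weight is 2^2 = 4.
4 × 6.5948503060 − 5.7650412345 = 20.6143599895
R = 20.6143599895/3 = 6.8714533298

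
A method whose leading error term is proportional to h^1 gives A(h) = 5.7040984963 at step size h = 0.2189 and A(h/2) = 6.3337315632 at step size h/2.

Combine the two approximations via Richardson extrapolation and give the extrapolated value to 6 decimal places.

With r = 1 the leading error scales as h^1, so the weight is 2^1 = 2.
2·6.3337315632 − 5.7040984963 = 6.9633646301
6.9633646301 ÷ 1 = 6.9633646301
Shift from A(h/2): +0.6296330669.

6.963365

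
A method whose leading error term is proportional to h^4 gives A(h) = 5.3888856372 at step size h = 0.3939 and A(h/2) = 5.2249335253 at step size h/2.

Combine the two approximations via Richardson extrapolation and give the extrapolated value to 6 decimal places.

Order 4 gives 2^r = 16 and 2^r − 1 = 15.
16×5.2249335253 = 83.5989364048; 83.5989364048 − 5.3888856372 = 78.2100507676
Divide by 2^4 − 1 = 15.
R = 78.2100507676/15 = 5.2140033845
Shift from A(h/2): −0.0109301408.

5.214003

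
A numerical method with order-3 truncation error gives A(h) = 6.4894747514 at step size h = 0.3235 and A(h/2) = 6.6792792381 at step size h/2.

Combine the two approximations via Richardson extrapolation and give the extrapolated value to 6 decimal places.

6.706394

r = 3: numerator weight 8, denominator 7.
Numerator 8*A(h/2) − A(h) = 8*6.6792792381 − 6.4894747514 = 46.9447591534
46.9447591534 ÷ 7 = 6.7063941648
Correction |R − A(h/2)| = 2.711e-02; gap |A(h/2) − A(h)| = 1.898e-01.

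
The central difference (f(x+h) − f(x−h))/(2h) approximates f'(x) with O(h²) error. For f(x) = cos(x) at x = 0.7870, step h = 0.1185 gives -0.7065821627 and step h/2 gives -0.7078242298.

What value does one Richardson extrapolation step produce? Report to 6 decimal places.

Method order is 2; weight 2^2 = 4.
Numerator 4 × A(h/2) − A(h) = 4 × (-0.7078242298) − (-0.7065821627) = -2.1247147565
Denominator 4 − 1 = 3.
(-2.1247147565) ÷ 3 = -0.7082382522
Correction |R − A(h/2)| = 4.140e-04; gap |A(h/2) − A(h)| = 1.242e-03.

-0.708238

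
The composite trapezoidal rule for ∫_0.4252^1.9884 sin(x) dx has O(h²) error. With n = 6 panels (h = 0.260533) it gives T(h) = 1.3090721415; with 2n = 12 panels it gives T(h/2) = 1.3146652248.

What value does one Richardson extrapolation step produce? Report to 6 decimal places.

r = 2, so 2^r = 4.
Top: 4(1.3146652248) − (1.3090721415) = 3.9495887577
Extrapolated: 3.9495887577 / 3 = 1.3165295859
Shift from A(h/2): +0.0018643611.

1.316530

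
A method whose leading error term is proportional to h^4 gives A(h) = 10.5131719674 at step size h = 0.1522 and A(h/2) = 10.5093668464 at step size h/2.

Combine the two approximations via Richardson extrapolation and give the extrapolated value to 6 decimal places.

Error is O(h^4); halving h shrinks it by 2^4 = 16.
16*10.5093668464 = 168.1498695424; subtract 10.5131719674 → 157.6366975750
Divide by 2^4 − 1 = 15.
So the Richardson estimate is 10.5091131717.
Correction |R − A(h/2)| = 2.537e-04; gap |A(h/2) − A(h)| = 3.805e-03.

10.509113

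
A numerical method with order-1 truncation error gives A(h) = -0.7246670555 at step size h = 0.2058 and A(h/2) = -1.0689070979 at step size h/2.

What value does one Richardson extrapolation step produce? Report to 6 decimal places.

-1.413147

With r = 1 the leading error scales as h^1, so the weight is 2^1 = 2.
2 × (-1.0689070979) − (-0.7246670555) = -1.4131471403
(2 × (-1.0689070979) − (-0.7246670555))/(2 − 1) = -1.4131471403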